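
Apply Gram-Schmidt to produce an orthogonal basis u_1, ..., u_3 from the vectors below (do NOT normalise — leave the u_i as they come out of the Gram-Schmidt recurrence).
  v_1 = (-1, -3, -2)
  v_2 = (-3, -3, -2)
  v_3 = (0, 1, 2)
Orthogonal basis:
  u_1 = (-1, -3, -2)
  u_2 = (-13/7, 3/7, 2/7)
  u_3 = (0, -8/13, 12/13)

Apply the Gram-Schmidt recurrence
  u_1 = v_1
  u_i = v_i − Σ_{j<i} ((v_i · u_j) / (u_j · u_j)) · u_j.

Step by step this gives:
  u_1 = (-1, -3, -2)
  u_2 = (-13/7, 3/7, 2/7)
  u_3 = (0, -8/13, 12/13)

Orthogonality check:
  u_2 · u_1 = 0 (should be 0)
  u_3 · u_1 = 0 (should be 0)
  u_3 · u_2 = 0 (should be 0)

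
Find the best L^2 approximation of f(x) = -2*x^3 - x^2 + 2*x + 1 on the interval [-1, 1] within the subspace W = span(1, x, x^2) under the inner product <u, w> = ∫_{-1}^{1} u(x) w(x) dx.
g(x) = -x^2 + 4*x/5 + 1

The best approximation g ∈ W is the orthogonal projection of f onto W. Writing g = a_0 + a_1 x + a_2 x^2, the coefficients solve the normal equations G · a = b where
  G_{ij} = <φ_i, φ_j> and b_i = <f, φ_i>, with φ_0 = 1, φ_1 = x, φ_2 = x^2.
G =
  [2, 0, 2/3]
  [0, 2/3, 0]
  [2/3, 0, 2/5],
b = (4/3, 8/15, 4/15).
Solving gives a_0 = 1, a_1 = 4/5, a_2 = -1, so
  g(x) = -x^2 + 4*x/5 + 1.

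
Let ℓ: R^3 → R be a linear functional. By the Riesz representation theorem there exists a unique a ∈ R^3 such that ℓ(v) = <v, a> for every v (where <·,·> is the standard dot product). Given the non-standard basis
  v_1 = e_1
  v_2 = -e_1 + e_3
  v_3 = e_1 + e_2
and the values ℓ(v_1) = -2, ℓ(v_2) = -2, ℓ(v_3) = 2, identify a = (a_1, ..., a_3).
a = (-2, 4, -4)

Write a = (a_1, ..., a_3) in the standard basis. For each basis vector v_i, ℓ(v_i) = <v_i, a> is a linear equation in the a_j's. Collect the n equations into a matrix system V a = ℓ, where row i of V is v_i (expressed in the standard basis). Since V is invertible (lower-triangular with 1s on the diagonal, up to permutation), solve by back-substitution:
  V =
[[1, 0, 0],
 [-1, 0, 1],
 [1, 1, 0]]
  V a = (-2, -2, 2)
Solving gives a = (-2, 4, -4).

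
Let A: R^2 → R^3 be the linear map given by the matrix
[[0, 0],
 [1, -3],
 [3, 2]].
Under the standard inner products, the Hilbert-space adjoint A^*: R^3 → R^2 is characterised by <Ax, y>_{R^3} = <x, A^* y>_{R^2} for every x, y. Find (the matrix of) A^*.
A^* = A^T =
[[0, 1, 3],
 [0, -3, 2]]

For real matrices with standard dot products, the defining identity <Ax, y> = <x, A^* y> gives (Ax)^T y = x^T (A^*) y, i.e. x^T A^T y = x^T (A^*) y. Since this holds for all x, y, we must have A^* = A^T. Therefore
A^* =
[[0, 1, 3],
 [0, -3, 2]].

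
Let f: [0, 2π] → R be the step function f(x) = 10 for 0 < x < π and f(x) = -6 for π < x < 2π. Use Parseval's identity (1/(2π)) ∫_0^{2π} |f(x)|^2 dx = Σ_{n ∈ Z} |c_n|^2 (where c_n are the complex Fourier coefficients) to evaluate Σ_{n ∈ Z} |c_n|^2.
Σ |c_n|^2 = 68

Parseval equates the L^2 energy of f (normalised by 1/(2π)) with the ℓ^2 sum of its Fourier coefficients: (1/(2π)) ∫_0^{2π} |f|^2 = Σ |c_n|^2.
Compute the left side: (1/(2π)) [∫_0^π 10^2 dx + ∫_π^{2π} (-6)^2 dx] = (1/(2π)) · (100π + 36π) = (100 + 36)/2 = 68.
So Σ_{n ∈ Z} |c_n|^2 = 68.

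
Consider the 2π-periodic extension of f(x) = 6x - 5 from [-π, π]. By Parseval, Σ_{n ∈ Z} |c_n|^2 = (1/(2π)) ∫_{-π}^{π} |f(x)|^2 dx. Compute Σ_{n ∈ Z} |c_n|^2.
Σ |c_n|^2 = 12π^2 + 25

Expand and integrate term by term over [-π, π]:
  ∫ (6x)^2 dx = 36·(2π^3/3); ∫ 2·6·(-5)·x dx = 0 (odd integrand); ∫ (-5)^2 dx = 25·2π.
So (1/(2π)) ∫_{-π}^{π} (6x - 5)^2 dx = 36π^2/3 + 25 = 12π^2 + 25.
Parseval ⇒ Σ |c_n|^2 = 12π^2 + 25.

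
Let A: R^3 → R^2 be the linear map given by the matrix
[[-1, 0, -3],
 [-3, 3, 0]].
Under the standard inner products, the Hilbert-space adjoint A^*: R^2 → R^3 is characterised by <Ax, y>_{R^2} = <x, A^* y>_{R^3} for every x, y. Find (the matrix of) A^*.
A^* = A^T =
[[-1, -3],
 [0, 3],
 [-3, 0]]

For real matrices with standard dot products, the defining identity <Ax, y> = <x, A^* y> gives (Ax)^T y = x^T (A^*) y, i.e. x^T A^T y = x^T (A^*) y. Since this holds for all x, y, we must have A^* = A^T. Therefore
A^* =
[[-1, -3],
 [0, 3],
 [-3, 0]].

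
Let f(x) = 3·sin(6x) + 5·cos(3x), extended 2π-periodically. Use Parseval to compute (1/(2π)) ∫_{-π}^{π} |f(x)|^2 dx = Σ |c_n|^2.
Σ |c_n|^2 = 17

Expand |f|^2 and use orthogonality of {sin(nx), cos(mx)} on [-π, π]:
  ∫_{-π}^{π} sin(nx)^2 dx = π, ∫ cos(mx)^2 dx = π, and cross terms integrate to 0.
So ∫_{-π}^{π} f(x)^2 dx = 3^2 · π + 5^2 · π = (9 + 25)π.
Divide by 2π: (9 + 25)/2 = 17.
By Parseval, this equals Σ |c_n|^2.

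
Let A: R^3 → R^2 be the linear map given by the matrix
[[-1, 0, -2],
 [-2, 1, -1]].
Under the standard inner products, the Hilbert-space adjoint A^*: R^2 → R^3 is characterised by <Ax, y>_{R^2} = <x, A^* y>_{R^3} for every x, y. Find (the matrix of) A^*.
A^* = A^T =
[[-1, -2],
 [0, 1],
 [-2, -1]]

For real matrices with standard dot products, the defining identity <Ax, y> = <x, A^* y> gives (Ax)^T y = x^T (A^*) y, i.e. x^T A^T y = x^T (A^*) y. Since this holds for all x, y, we must have A^* = A^T. Therefore
A^* =
[[-1, -2],
 [0, 1],
 [-2, -1]].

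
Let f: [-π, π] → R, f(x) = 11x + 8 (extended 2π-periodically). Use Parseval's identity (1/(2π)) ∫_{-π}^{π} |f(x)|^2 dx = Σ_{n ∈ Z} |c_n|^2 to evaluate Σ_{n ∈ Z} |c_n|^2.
Σ |c_n|^2 = 121π^2/3 + 64

Expand and integrate term by term over [-π, π]:
  ∫ (11x)^2 dx = 121·(2π^3/3); ∫ 2·11·(8)·x dx = 0 (odd integrand); ∫ 8^2 dx = 64·2π.
So (1/(2π)) ∫_{-π}^{π} (11x + 8)^2 dx = 121π^2/3 + 64 = 121π^2/3 + 64.
Parseval ⇒ Σ |c_n|^2 = 121π^2/3 + 64.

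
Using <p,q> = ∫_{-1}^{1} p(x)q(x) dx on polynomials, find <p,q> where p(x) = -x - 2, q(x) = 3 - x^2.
<p,q> = -32/3

Expand the product: p(x)·q(x) = x^3 + 2*x^2 - 3*x - 6.
∫_{-1}^{1} of each monomial x^k gives [2/(k+1) if k even, 0 if k odd]. Integrating term-by-term (or equivalently evaluating the antiderivative F(x) = x^4/4 + 2*x^3/3 - 3*x^2/2 - 6*x at the endpoints):
  F(1) − F(−1) = -79/12 − (49/12) = -32/3.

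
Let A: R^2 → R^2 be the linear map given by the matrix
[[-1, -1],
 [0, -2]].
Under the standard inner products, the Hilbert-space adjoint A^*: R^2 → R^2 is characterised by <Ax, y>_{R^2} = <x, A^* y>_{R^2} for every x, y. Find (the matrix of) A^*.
A^* = A^T =
[[-1, 0],
 [-1, -2]]

For real matrices with standard dot products, the defining identity <Ax, y> = <x, A^* y> gives (Ax)^T y = x^T (A^*) y, i.e. x^T A^T y = x^T (A^*) y. Since this holds for all x, y, we must have A^* = A^T. Therefore
A^* =
[[-1, 0],
 [-1, -2]].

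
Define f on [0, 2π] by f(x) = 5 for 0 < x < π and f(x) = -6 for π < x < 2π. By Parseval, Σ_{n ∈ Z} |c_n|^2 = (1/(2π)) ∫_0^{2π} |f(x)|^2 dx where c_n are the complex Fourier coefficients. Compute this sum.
Σ |c_n|^2 = 61/2

Parseval equates the L^2 energy of f (normalised by 1/(2π)) with the ℓ^2 sum of its Fourier coefficients: (1/(2π)) ∫_0^{2π} |f|^2 = Σ |c_n|^2.
Compute the left side: (1/(2π)) [∫_0^π 5^2 dx + ∫_π^{2π} (-6)^2 dx] = (1/(2π)) · (25π + 36π) = (25 + 36)/2 = 61/2.
So Σ_{n ∈ Z} |c_n|^2 = 61/2.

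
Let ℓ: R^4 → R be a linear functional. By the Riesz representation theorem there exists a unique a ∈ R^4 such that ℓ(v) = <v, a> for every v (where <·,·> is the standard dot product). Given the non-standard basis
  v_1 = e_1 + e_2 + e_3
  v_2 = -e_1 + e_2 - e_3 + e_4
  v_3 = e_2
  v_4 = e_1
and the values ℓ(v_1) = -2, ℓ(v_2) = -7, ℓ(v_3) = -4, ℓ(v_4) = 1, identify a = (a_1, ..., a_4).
a = (1, -4, 1, -1)

Write a = (a_1, ..., a_4) in the standard basis. For each basis vector v_i, ℓ(v_i) = <v_i, a> is a linear equation in the a_j's. Collect the n equations into a matrix system V a = ℓ, where row i of V is v_i (expressed in the standard basis). Since V is invertible (lower-triangular with 1s on the diagonal, up to permutation), solve by back-substitution:
  V =
[[1, 1, 1, 0],
 [-1, 1, -1, 1],
 [0, 1, 0, 0],
 [1, 0, 0, 0]]
  V a = (-2, -7, -4, 1)
Solving gives a = (1, -4, 1, -1).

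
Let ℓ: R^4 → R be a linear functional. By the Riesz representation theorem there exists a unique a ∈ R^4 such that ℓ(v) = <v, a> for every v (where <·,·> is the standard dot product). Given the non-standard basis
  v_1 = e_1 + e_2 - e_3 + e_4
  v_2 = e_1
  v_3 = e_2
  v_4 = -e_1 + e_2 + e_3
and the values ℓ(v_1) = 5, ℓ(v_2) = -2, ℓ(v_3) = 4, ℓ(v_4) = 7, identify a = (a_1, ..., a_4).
a = (-2, 4, 1, 4)

Write a = (a_1, ..., a_4) in the standard basis. For each basis vector v_i, ℓ(v_i) = <v_i, a> is a linear equation in the a_j's. Collect the n equations into a matrix system V a = ℓ, where row i of V is v_i (expressed in the standard basis). Since V is invertible (lower-triangular with 1s on the diagonal, up to permutation), solve by back-substitution:
  V =
[[1, 1, -1, 1],
 [1, 0, 0, 0],
 [0, 1, 0, 0],
 [-1, 1, 1, 0]]
  V a = (5, -2, 4, 7)
Solving gives a = (-2, 4, 1, 4).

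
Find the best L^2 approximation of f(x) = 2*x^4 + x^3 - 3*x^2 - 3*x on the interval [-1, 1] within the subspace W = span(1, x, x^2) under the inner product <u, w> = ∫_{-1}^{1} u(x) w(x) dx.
g(x) = -9*x^2/7 - 12*x/5 - 6/35

The best approximation g ∈ W is the orthogonal projection of f onto W. Writing g = a_0 + a_1 x + a_2 x^2, the coefficients solve the normal equations G · a = b where
  G_{ij} = <φ_i, φ_j> and b_i = <f, φ_i>, with φ_0 = 1, φ_1 = x, φ_2 = x^2.
G =
  [2, 0, 2/3]
  [0, 2/3, 0]
  [2/3, 0, 2/5],
b = (-6/5, -8/5, -22/35).
Solving gives a_0 = -6/35, a_1 = -12/5, a_2 = -9/7, so
  g(x) = -9*x^2/7 - 12*x/5 - 6/35.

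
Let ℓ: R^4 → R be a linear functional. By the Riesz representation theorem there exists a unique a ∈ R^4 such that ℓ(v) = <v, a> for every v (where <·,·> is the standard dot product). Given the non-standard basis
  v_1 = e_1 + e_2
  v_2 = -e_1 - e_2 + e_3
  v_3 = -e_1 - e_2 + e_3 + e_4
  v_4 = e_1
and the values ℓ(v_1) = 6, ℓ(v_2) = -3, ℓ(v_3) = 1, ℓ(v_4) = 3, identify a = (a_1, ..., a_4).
a = (3, 3, 3, 4)

Write a = (a_1, ..., a_4) in the standard basis. For each basis vector v_i, ℓ(v_i) = <v_i, a> is a linear equation in the a_j's. Collect the n equations into a matrix system V a = ℓ, where row i of V is v_i (expressed in the standard basis). Since V is invertible (lower-triangular with 1s on the diagonal, up to permutation), solve by back-substitution:
  V =
[[1, 1, 0, 0],
 [-1, -1, 1, 0],
 [-1, -1, 1, 1],
 [1, 0, 0, 0]]
  V a = (6, -3, 1, 3)
Solving gives a = (3, 3, 3, 4).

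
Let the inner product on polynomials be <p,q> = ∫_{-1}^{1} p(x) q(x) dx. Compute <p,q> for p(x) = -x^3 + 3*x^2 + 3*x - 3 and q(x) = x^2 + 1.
<p,q> = -24/5

Expand the product: p(x)·q(x) = -x^5 + 3*x^4 + 2*x^3 + 3*x - 3.
∫_{-1}^{1} of each monomial x^k gives [2/(k+1) if k even, 0 if k odd]. Integrating term-by-term (or equivalently evaluating the antiderivative F(x) = -x^6/6 + 3*x^5/5 + x^4/2 + 3*x^2/2 - 3*x at the endpoints):
  F(1) − F(−1) = -17/30 − (127/30) = -24/5.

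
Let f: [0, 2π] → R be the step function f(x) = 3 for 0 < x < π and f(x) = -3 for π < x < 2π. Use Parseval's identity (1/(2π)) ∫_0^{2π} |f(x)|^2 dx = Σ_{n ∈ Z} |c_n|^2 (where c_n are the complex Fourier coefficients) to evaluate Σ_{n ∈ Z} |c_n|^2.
Σ |c_n|^2 = 9

Parseval equates the L^2 energy of f (normalised by 1/(2π)) with the ℓ^2 sum of its Fourier coefficients: (1/(2π)) ∫_0^{2π} |f|^2 = Σ |c_n|^2.
Compute the left side: (1/(2π)) [∫_0^π 3^2 dx + ∫_π^{2π} (-3)^2 dx] = (1/(2π)) · (9π + 9π) = (9 + 9)/2 = 9.
So Σ_{n ∈ Z} |c_n|^2 = 9.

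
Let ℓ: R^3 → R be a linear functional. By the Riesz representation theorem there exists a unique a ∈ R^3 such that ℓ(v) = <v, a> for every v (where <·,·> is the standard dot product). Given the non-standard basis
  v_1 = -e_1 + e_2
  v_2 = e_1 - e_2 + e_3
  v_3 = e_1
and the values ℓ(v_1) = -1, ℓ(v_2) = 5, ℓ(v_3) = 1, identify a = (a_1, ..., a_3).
a = (1, 0, 4)

Write a = (a_1, ..., a_3) in the standard basis. For each basis vector v_i, ℓ(v_i) = <v_i, a> is a linear equation in the a_j's. Collect the n equations into a matrix system V a = ℓ, where row i of V is v_i (expressed in the standard basis). Since V is invertible (lower-triangular with 1s on the diagonal, up to permutation), solve by back-substitution:
  V =
[[-1, 1, 0],
 [1, -1, 1],
 [1, 0, 0]]
  V a = (-1, 5, 1)
Solving gives a = (1, 0, 4).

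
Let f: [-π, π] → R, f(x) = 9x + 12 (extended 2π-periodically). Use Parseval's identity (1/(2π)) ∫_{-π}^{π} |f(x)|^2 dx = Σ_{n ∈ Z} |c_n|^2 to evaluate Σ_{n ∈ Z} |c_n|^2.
Σ |c_n|^2 = 27π^2 + 144

Expand and integrate term by term over [-π, π]:
  ∫ (9x)^2 dx = 81·(2π^3/3); ∫ 2·9·(12)·x dx = 0 (odd integrand); ∫ 12^2 dx = 144·2π.
So (1/(2π)) ∫_{-π}^{π} (9x + 12)^2 dx = 81π^2/3 + 144 = 27π^2 + 144.
Parseval ⇒ Σ |c_n|^2 = 27π^2 + 144.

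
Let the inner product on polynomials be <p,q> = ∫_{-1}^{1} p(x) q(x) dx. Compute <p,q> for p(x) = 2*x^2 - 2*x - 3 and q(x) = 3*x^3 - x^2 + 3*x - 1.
<p,q> = -8/15

Expand the product: p(x)·q(x) = 6*x^5 - 8*x^4 - x^3 - 5*x^2 - 7*x + 3.
∫_{-1}^{1} of each monomial x^k gives [2/(k+1) if k even, 0 if k odd]. Integrating term-by-term (or equivalently evaluating the antiderivative F(x) = x^6 - 8*x^5/5 - x^4/4 - 5*x^3/3 - 7*x^2/2 + 3*x at the endpoints):
  F(1) − F(−1) = -181/60 − (-149/60) = -8/15.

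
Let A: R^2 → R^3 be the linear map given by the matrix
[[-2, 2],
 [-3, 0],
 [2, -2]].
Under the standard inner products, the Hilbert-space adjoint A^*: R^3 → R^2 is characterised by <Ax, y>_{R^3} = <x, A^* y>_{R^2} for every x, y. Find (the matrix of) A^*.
A^* = A^T =
[[-2, -3, 2],
 [2, 0, -2]]

For real matrices with standard dot products, the defining identity <Ax, y> = <x, A^* y> gives (Ax)^T y = x^T (A^*) y, i.e. x^T A^T y = x^T (A^*) y. Since this holds for all x, y, we must have A^* = A^T. Therefore
A^* =
[[-2, -3, 2],
 [2, 0, -2]].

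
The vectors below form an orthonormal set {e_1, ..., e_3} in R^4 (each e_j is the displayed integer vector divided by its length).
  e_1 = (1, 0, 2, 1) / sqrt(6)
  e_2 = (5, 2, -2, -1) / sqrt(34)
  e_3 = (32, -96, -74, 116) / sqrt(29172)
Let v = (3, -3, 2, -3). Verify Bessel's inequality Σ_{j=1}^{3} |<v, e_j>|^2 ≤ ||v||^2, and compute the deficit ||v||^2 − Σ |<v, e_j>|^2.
Σ |<v, e_j>|^2 = 712/143; ||v||^2 = 31; deficit = 3721/143

Write each e_j = u_j / sqrt(<u_j, u_j>) where u_j is the displayed integer vector. Then <v, e_j> = <v, u_j> / sqrt(<u_j, u_j>), so |<v, e_j>|^2 = <v, u_j>^2 / <u_j, u_j>.
Coefficients: <v, e_1> = 4/sqrt(6), <v, e_2> = 8/sqrt(34), <v, e_3> = -112/sqrt(29172).
Square and sum: Σ |<v, e_j>|^2 = 712/143.
Compute ||v||^2 = v·v = 31.
Deficit = 31 − 712/143 = 3721/143 ≥ 0, confirming Bessel's inequality. (The deficit equals ||v − Σ <v,e_j> e_j||^2, the squared distance from v to span{e_j}.)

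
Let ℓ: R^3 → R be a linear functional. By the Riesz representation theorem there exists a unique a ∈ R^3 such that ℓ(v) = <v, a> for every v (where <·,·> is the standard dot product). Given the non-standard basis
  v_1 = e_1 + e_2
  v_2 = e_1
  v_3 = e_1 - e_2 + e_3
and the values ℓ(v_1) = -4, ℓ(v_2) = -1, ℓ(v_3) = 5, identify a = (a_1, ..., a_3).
a = (-1, -3, 3)

Write a = (a_1, ..., a_3) in the standard basis. For each basis vector v_i, ℓ(v_i) = <v_i, a> is a linear equation in the a_j's. Collect the n equations into a matrix system V a = ℓ, where row i of V is v_i (expressed in the standard basis). Since V is invertible (lower-triangular with 1s on the diagonal, up to permutation), solve by back-substitution:
  V =
[[1, 1, 0],
 [1, 0, 0],
 [1, -1, 1]]
  V a = (-4, -1, 5)
Solving gives a = (-1, -3, 3).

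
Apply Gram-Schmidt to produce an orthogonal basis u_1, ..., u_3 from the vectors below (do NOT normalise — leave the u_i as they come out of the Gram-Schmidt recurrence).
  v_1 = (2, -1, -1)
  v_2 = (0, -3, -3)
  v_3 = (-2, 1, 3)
Orthogonal basis:
  u_1 = (2, -1, -1)
  u_2 = (-2, -2, -2)
  u_3 = (0, -1, 1)

Apply the Gram-Schmidt recurrence
  u_1 = v_1
  u_i = v_i − Σ_{j<i} ((v_i · u_j) / (u_j · u_j)) · u_j.

Step by step this gives:
  u_1 = (2, -1, -1)
  u_2 = (-2, -2, -2)
  u_3 = (0, -1, 1)

Orthogonality check:
  u_2 · u_1 = 0 (should be 0)
  u_3 · u_1 = 0 (should be 0)
  u_3 · u_2 = 0 (should be 0)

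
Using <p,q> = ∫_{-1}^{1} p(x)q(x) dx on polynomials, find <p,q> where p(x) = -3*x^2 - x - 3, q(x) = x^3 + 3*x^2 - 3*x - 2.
<p,q> = 8

Expand the product: p(x)·q(x) = -3*x^5 - 10*x^4 + 3*x^3 + 11*x + 6.
∫_{-1}^{1} of each monomial x^k gives [2/(k+1) if k even, 0 if k odd]. Integrating term-by-term (or equivalently evaluating the antiderivative F(x) = -x^6/2 - 2*x^5 + 3*x^4/4 + 11*x^2/2 + 6*x at the endpoints):
  F(1) − F(−1) = 39/4 − (7/4) = 8.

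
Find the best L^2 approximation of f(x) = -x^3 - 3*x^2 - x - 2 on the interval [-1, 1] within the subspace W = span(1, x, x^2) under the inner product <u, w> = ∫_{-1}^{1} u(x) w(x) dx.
g(x) = -3*x^2 - 8*x/5 - 2

The best approximation g ∈ W is the orthogonal projection of f onto W. Writing g = a_0 + a_1 x + a_2 x^2, the coefficients solve the normal equations G · a = b where
  G_{ij} = <φ_i, φ_j> and b_i = <f, φ_i>, with φ_0 = 1, φ_1 = x, φ_2 = x^2.
G =
  [2, 0, 2/3]
  [0, 2/3, 0]
  [2/3, 0, 2/5],
b = (-6, -16/15, -38/15).
Solving gives a_0 = -2, a_1 = -8/5, a_2 = -3, so
  g(x) = -3*x^2 - 8*x/5 - 2.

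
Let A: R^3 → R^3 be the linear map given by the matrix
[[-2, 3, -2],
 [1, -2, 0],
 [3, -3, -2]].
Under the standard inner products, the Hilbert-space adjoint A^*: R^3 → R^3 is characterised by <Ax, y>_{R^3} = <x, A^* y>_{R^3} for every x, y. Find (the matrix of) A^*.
A^* = A^T =
[[-2, 1, 3],
 [3, -2, -3],
 [-2, 0, -2]]

For real matrices with standard dot products, the defining identity <Ax, y> = <x, A^* y> gives (Ax)^T y = x^T (A^*) y, i.e. x^T A^T y = x^T (A^*) y. Since this holds for all x, y, we must have A^* = A^T. Therefore
A^* =
[[-2, 1, 3],
 [3, -2, -3],
 [-2, 0, -2]].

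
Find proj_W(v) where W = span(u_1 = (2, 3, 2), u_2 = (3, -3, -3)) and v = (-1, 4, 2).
proj_W(v) = (-5/6, 10/3, 17/6)

Set up U = [u_1 | ... | u_2] ∈ R^(3×2). The projector onto W = col(U) is P = U (U^T U)^(-1) U^T.
Compute U^T U =
  [17, -9]
  [-9, 27],
and U^T v = (14, -21).
Solve U^T U · c = U^T v for the coefficients: c = (1/2, -11/18). The projection is proj_W(v) = U c.
Check: (v - proj_W(v)) · u_1 = 0  (should be 0).
Check: (v - proj_W(v)) · u_2 = 0  (should be 0).
Result: proj_W(v) = (-5/6, 10/3, 17/6).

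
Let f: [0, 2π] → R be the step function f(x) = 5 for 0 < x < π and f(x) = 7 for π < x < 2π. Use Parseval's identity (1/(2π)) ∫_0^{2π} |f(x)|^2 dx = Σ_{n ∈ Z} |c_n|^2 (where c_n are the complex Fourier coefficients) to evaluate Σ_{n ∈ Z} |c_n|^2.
Σ |c_n|^2 = 37

Parseval equates the L^2 energy of f (normalised by 1/(2π)) with the ℓ^2 sum of its Fourier coefficients: (1/(2π)) ∫_0^{2π} |f|^2 = Σ |c_n|^2.
Compute the left side: (1/(2π)) [∫_0^π 5^2 dx + ∫_π^{2π} 7^2 dx] = (1/(2π)) · (25π + 49π) = (25 + 49)/2 = 37.
So Σ_{n ∈ Z} |c_n|^2 = 37.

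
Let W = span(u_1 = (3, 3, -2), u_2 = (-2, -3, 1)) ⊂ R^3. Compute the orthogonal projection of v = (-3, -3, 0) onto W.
proj_W(v) = (-39/19, -63/19, 18/19)

Set up U = [u_1 | ... | u_2] ∈ R^(3×2). The projector onto W = col(U) is P = U (U^T U)^(-1) U^T.
Compute U^T U =
  [22, -17]
  [-17, 14],
and U^T v = (-18, 15).
Solve U^T U · c = U^T v for the coefficients: c = (3/19, 24/19). The projection is proj_W(v) = U c.
Check: (v - proj_W(v)) · u_1 = 0  (should be 0).
Check: (v - proj_W(v)) · u_2 = 0  (should be 0).
Result: proj_W(v) = (-39/19, -63/19, 18/19).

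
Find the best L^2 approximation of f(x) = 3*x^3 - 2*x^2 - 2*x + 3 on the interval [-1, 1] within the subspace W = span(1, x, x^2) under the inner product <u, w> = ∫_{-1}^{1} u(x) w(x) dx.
g(x) = -2*x^2 - x/5 + 3

The best approximation g ∈ W is the orthogonal projection of f onto W. Writing g = a_0 + a_1 x + a_2 x^2, the coefficients solve the normal equations G · a = b where
  G_{ij} = <φ_i, φ_j> and b_i = <f, φ_i>, with φ_0 = 1, φ_1 = x, φ_2 = x^2.
G =
  [2, 0, 2/3]
  [0, 2/3, 0]
  [2/3, 0, 2/5],
b = (14/3, -2/15, 6/5).
Solving gives a_0 = 3, a_1 = -1/5, a_2 = -2, so
  g(x) = -2*x^2 - x/5 + 3.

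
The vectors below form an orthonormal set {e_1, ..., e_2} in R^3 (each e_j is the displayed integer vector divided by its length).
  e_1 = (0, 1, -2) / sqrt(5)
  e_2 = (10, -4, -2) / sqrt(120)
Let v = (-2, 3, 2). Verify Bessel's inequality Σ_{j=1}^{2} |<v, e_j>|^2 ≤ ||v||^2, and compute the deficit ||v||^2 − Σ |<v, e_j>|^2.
Σ |<v, e_j>|^2 = 11; ||v||^2 = 17; deficit = 6

Write each e_j = u_j / sqrt(<u_j, u_j>) where u_j is the displayed integer vector. Then <v, e_j> = <v, u_j> / sqrt(<u_j, u_j>), so |<v, e_j>|^2 = <v, u_j>^2 / <u_j, u_j>.
Coefficients: <v, e_1> = -1/sqrt(5), <v, e_2> = -36/sqrt(120).
Square and sum: Σ |<v, e_j>|^2 = 11.
Compute ||v||^2 = v·v = 17.
Deficit = 17 − 11 = 6 ≥ 0, confirming Bessel's inequality. (The deficit equals ||v − Σ <v,e_j> e_j||^2, the squared distance from v to span{e_j}.)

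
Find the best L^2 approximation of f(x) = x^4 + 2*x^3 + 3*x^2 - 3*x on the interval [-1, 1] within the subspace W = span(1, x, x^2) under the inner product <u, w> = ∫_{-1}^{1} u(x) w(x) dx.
g(x) = 27*x^2/7 - 9*x/5 - 3/35

The best approximation g ∈ W is the orthogonal projection of f onto W. Writing g = a_0 + a_1 x + a_2 x^2, the coefficients solve the normal equations G · a = b where
  G_{ij} = <φ_i, φ_j> and b_i = <f, φ_i>, with φ_0 = 1, φ_1 = x, φ_2 = x^2.
G =
  [2, 0, 2/3]
  [0, 2/3, 0]
  [2/3, 0, 2/5],
b = (12/5, -6/5, 52/35).
Solving gives a_0 = -3/35, a_1 = -9/5, a_2 = 27/7, so
  g(x) = 27*x^2/7 - 9*x/5 - 3/35.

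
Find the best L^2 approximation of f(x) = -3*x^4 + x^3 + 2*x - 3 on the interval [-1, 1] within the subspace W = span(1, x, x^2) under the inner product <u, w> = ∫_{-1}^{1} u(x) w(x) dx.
g(x) = -18*x^2/7 + 13*x/5 - 96/35

The best approximation g ∈ W is the orthogonal projection of f onto W. Writing g = a_0 + a_1 x + a_2 x^2, the coefficients solve the normal equations G · a = b where
  G_{ij} = <φ_i, φ_j> and b_i = <f, φ_i>, with φ_0 = 1, φ_1 = x, φ_2 = x^2.
G =
  [2, 0, 2/3]
  [0, 2/3, 0]
  [2/3, 0, 2/5],
b = (-36/5, 26/15, -20/7).
Solving gives a_0 = -96/35, a_1 = 13/5, a_2 = -18/7, so
  g(x) = -18*x^2/7 + 13*x/5 - 96/35.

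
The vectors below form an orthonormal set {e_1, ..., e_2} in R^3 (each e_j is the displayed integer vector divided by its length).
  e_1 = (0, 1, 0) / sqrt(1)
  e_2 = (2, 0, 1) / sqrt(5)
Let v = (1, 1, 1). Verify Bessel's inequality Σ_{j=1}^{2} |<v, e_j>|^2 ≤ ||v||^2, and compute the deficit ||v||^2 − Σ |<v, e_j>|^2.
Σ |<v, e_j>|^2 = 14/5; ||v||^2 = 3; deficit = 1/5

Write each e_j = u_j / sqrt(<u_j, u_j>) where u_j is the displayed integer vector. Then <v, e_j> = <v, u_j> / sqrt(<u_j, u_j>), so |<v, e_j>|^2 = <v, u_j>^2 / <u_j, u_j>.
Coefficients: <v, e_1> = 1/sqrt(1), <v, e_2> = 3/sqrt(5).
Square and sum: Σ |<v, e_j>|^2 = 14/5.
Compute ||v||^2 = v·v = 3.
Deficit = 3 − 14/5 = 1/5 ≥ 0, confirming Bessel's inequality. (The deficit equals ||v − Σ <v,e_j> e_j||^2, the squared distance from v to span{e_j}.)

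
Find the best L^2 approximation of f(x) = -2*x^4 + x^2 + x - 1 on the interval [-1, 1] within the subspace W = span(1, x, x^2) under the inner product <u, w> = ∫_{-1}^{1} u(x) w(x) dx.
g(x) = -5*x^2/7 + x - 29/35

The best approximation g ∈ W is the orthogonal projection of f onto W. Writing g = a_0 + a_1 x + a_2 x^2, the coefficients solve the normal equations G · a = b where
  G_{ij} = <φ_i, φ_j> and b_i = <f, φ_i>, with φ_0 = 1, φ_1 = x, φ_2 = x^2.
G =
  [2, 0, 2/3]
  [0, 2/3, 0]
  [2/3, 0, 2/5],
b = (-32/15, 2/3, -88/105).
Solving gives a_0 = -29/35, a_1 = 1, a_2 = -5/7, so
  g(x) = -5*x^2/7 + x - 29/35.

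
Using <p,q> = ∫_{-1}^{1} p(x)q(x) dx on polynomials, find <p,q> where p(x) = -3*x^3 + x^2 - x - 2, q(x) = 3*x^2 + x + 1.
<p,q> = -8

Expand the product: p(x)·q(x) = -9*x^5 - 5*x^3 - 6*x^2 - 3*x - 2.
∫_{-1}^{1} of each monomial x^k gives [2/(k+1) if k even, 0 if k odd]. Integrating term-by-term (or equivalently evaluating the antiderivative F(x) = -3*x^6/2 - 5*x^4/4 - 2*x^3 - 3*x^2/2 - 2*x at the endpoints):
  F(1) − F(−1) = -33/4 − (-1/4) = -8.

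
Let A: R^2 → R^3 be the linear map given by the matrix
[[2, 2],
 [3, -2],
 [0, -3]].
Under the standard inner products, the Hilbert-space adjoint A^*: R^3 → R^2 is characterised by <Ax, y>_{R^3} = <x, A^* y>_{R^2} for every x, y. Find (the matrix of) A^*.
A^* = A^T =
[[2, 3, 0],
 [2, -2, -3]]

For real matrices with standard dot products, the defining identity <Ax, y> = <x, A^* y> gives (Ax)^T y = x^T (A^*) y, i.e. x^T A^T y = x^T (A^*) y. Since this holds for all x, y, we must have A^* = A^T. Therefore
A^* =
[[2, 3, 0],
 [2, -2, -3]].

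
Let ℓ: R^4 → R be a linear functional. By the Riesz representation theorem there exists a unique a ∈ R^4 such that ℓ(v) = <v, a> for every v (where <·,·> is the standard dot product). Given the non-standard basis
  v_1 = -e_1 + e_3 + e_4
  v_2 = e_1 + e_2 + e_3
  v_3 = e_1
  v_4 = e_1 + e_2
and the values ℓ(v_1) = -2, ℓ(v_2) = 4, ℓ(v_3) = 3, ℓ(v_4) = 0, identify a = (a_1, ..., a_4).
a = (3, -3, 4, -3)

Write a = (a_1, ..., a_4) in the standard basis. For each basis vector v_i, ℓ(v_i) = <v_i, a> is a linear equation in the a_j's. Collect the n equations into a matrix system V a = ℓ, where row i of V is v_i (expressed in the standard basis). Since V is invertible (lower-triangular with 1s on the diagonal, up to permutation), solve by back-substitution:
  V =
[[-1, 0, 1, 1],
 [1, 1, 1, 0],
 [1, 0, 0, 0],
 [1, 1, 0, 0]]
  V a = (-2, 4, 3, 0)
Solving gives a = (3, -3, 4, -3).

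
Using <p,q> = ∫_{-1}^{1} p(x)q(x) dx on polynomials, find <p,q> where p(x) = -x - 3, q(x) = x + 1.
<p,q> = -20/3

Expand the product: p(x)·q(x) = -x^2 - 4*x - 3.
∫_{-1}^{1} of each monomial x^k gives [2/(k+1) if k even, 0 if k odd]. Integrating term-by-term (or equivalently evaluating the antiderivative F(x) = -x^3/3 - 2*x^2 - 3*x at the endpoints):
  F(1) − F(−1) = -16/3 − (4/3) = -20/3.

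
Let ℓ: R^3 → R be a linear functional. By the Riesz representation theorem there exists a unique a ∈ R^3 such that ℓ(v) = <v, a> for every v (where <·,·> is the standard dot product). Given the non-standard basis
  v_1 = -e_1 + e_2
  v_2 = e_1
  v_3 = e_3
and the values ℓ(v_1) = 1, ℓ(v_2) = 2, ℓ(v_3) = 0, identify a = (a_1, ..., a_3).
a = (2, 3, 0)

Write a = (a_1, ..., a_3) in the standard basis. For each basis vector v_i, ℓ(v_i) = <v_i, a> is a linear equation in the a_j's. Collect the n equations into a matrix system V a = ℓ, where row i of V is v_i (expressed in the standard basis). Since V is invertible (lower-triangular with 1s on the diagonal, up to permutation), solve by back-substitution:
  V =
[[-1, 1, 0],
 [1, 0, 0],
 [0, 0, 1]]
  V a = (1, 2, 0)
Solving gives a = (2, 3, 0).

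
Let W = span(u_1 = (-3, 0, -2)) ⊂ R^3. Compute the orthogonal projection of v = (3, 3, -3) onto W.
proj_W(v) = (9/13, 0, 6/13)

Set up U = [u_1 | ... | u_1] ∈ R^(3×1). The projector onto W = col(U) is P = U (U^T U)^(-1) U^T.
Compute U^T U =
  [13],
and U^T v = (-3).
Solve U^T U · c = U^T v for the coefficients: c = (-3/13). The projection is proj_W(v) = U c.
Check: (v - proj_W(v)) · u_1 = 0  (should be 0).
Result: proj_W(v) = (9/13, 0, 6/13).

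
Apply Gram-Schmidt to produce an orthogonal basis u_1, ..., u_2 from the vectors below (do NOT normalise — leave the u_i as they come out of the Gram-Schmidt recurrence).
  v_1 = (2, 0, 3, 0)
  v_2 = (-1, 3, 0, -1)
Orthogonal basis:
  u_1 = (2, 0, 3, 0)
  u_2 = (-9/13, 3, 6/13, -1)

Apply the Gram-Schmidt recurrence
  u_1 = v_1
  u_i = v_i − Σ_{j<i} ((v_i · u_j) / (u_j · u_j)) · u_j.

Step by step this gives:
  u_1 = (2, 0, 3, 0)
  u_2 = (-9/13, 3, 6/13, -1)

Orthogonality check:
  u_2 · u_1 = 0 (should be 0)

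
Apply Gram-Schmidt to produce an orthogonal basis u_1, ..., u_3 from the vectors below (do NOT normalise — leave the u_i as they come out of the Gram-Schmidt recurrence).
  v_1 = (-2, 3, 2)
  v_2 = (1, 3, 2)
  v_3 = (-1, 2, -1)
Orthogonal basis:
  u_1 = (-2, 3, 2)
  u_2 = (39/17, 18/17, 12/17)
  u_3 = (0, 14/13, -21/13)

Apply the Gram-Schmidt recurrence
  u_1 = v_1
  u_i = v_i − Σ_{j<i} ((v_i · u_j) / (u_j · u_j)) · u_j.

Step by step this gives:
  u_1 = (-2, 3, 2)
  u_2 = (39/17, 18/17, 12/17)
  u_3 = (0, 14/13, -21/13)

Orthogonality check:
  u_2 · u_1 = 0 (should be 0)
  u_3 · u_1 = 0 (should be 0)
  u_3 · u_2 = 0 (should be 0)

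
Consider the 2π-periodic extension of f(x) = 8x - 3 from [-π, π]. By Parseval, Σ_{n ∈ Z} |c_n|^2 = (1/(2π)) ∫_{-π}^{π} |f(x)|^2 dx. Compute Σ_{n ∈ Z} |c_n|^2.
Σ |c_n|^2 = 64π^2/3 + 9

Expand and integrate term by term over [-π, π]:
  ∫ (8x)^2 dx = 64·(2π^3/3); ∫ 2·8·(-3)·x dx = 0 (odd integrand); ∫ (-3)^2 dx = 9·2π.
So (1/(2π)) ∫_{-π}^{π} (8x - 3)^2 dx = 64π^2/3 + 9 = 64π^2/3 + 9.
Parseval ⇒ Σ |c_n|^2 = 64π^2/3 + 9.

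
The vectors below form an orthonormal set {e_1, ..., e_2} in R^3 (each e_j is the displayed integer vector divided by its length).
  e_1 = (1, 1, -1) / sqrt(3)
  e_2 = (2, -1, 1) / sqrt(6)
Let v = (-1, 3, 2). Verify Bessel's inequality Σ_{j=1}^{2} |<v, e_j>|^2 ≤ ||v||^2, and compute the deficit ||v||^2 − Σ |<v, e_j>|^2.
Σ |<v, e_j>|^2 = 3/2; ||v||^2 = 14; deficit = 25/2

Write each e_j = u_j / sqrt(<u_j, u_j>) where u_j is the displayed integer vector. Then <v, e_j> = <v, u_j> / sqrt(<u_j, u_j>), so |<v, e_j>|^2 = <v, u_j>^2 / <u_j, u_j>.
Coefficients: <v, e_1> = 0/sqrt(3), <v, e_2> = -3/sqrt(6).
Square and sum: Σ |<v, e_j>|^2 = 3/2.
Compute ||v||^2 = v·v = 14.
Deficit = 14 − 3/2 = 25/2 ≥ 0, confirming Bessel's inequality. (The deficit equals ||v − Σ <v,e_j> e_j||^2, the squared distance from v to span{e_j}.)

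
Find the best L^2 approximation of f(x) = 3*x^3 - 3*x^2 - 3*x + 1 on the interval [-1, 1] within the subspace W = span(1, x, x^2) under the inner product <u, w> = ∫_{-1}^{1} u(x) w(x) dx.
g(x) = -3*x^2 - 6*x/5 + 1

The best approximation g ∈ W is the orthogonal projection of f onto W. Writing g = a_0 + a_1 x + a_2 x^2, the coefficients solve the normal equations G · a = b where
  G_{ij} = <φ_i, φ_j> and b_i = <f, φ_i>, with φ_0 = 1, φ_1 = x, φ_2 = x^2.
G =
  [2, 0, 2/3]
  [0, 2/3, 0]
  [2/3, 0, 2/5],
b = (0, -4/5, -8/15).
Solving gives a_0 = 1, a_1 = -6/5, a_2 = -3, so
  g(x) = -3*x^2 - 6*x/5 + 1.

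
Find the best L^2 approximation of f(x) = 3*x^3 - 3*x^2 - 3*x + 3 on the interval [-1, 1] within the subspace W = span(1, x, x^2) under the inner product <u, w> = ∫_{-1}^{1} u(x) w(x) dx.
g(x) = -3*x^2 - 6*x/5 + 3

The best approximation g ∈ W is the orthogonal projection of f onto W. Writing g = a_0 + a_1 x + a_2 x^2, the coefficients solve the normal equations G · a = b where
  G_{ij} = <φ_i, φ_j> and b_i = <f, φ_i>, with φ_0 = 1, φ_1 = x, φ_2 = x^2.
G =
  [2, 0, 2/3]
  [0, 2/3, 0]
  [2/3, 0, 2/5],
b = (4, -4/5, 4/5).
Solving gives a_0 = 3, a_1 = -6/5, a_2 = -3, so
  g(x) = -3*x^2 - 6*x/5 + 3.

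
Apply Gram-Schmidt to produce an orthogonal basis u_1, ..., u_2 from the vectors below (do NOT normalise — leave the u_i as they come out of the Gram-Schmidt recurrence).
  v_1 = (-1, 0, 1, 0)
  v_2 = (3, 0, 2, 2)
Orthogonal basis:
  u_1 = (-1, 0, 1, 0)
  u_2 = (5/2, 0, 5/2, 2)

Apply the Gram-Schmidt recurrence
  u_1 = v_1
  u_i = v_i − Σ_{j<i} ((v_i · u_j) / (u_j · u_j)) · u_j.

Step by step this gives:
  u_1 = (-1, 0, 1, 0)
  u_2 = (5/2, 0, 5/2, 2)

Orthogonality check:
  u_2 · u_1 = 0 (should be 0)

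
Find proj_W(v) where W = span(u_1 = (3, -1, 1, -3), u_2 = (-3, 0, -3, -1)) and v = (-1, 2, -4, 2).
proj_W(v) = (-879/299, 168/299, -543/299, 379/299)

Set up U = [u_1 | ... | u_2] ∈ R^(4×2). The projector onto W = col(U) is P = U (U^T U)^(-1) U^T.
Compute U^T U =
  [20, -9]
  [-9, 19],
and U^T v = (-15, 13).
Solve U^T U · c = U^T v for the coefficients: c = (-168/299, 125/299). The projection is proj_W(v) = U c.
Check: (v - proj_W(v)) · u_1 = 0  (should be 0).
Check: (v - proj_W(v)) · u_2 = 0  (should be 0).
Result: proj_W(v) = (-879/299, 168/299, -543/299, 379/299).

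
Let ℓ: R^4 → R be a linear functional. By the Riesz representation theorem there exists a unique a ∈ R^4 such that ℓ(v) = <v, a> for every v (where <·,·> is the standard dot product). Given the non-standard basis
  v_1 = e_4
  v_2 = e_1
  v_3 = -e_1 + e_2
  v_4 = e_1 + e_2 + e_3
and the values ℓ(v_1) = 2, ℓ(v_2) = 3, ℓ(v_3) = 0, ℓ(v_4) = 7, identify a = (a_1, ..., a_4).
a = (3, 3, 1, 2)

Write a = (a_1, ..., a_4) in the standard basis. For each basis vector v_i, ℓ(v_i) = <v_i, a> is a linear equation in the a_j's. Collect the n equations into a matrix system V a = ℓ, where row i of V is v_i (expressed in the standard basis). Since V is invertible (lower-triangular with 1s on the diagonal, up to permutation), solve by back-substitution:
  V =
[[0, 0, 0, 1],
 [1, 0, 0, 0],
 [-1, 1, 0, 0],
 [1, 1, 1, 0]]
  V a = (2, 3, 0, 7)
Solving gives a = (3, 3, 1, 2).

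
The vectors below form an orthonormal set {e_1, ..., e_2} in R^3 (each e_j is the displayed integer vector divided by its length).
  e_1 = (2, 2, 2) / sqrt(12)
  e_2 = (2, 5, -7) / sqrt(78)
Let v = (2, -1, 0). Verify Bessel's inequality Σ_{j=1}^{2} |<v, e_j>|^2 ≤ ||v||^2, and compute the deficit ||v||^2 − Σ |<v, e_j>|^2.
Σ |<v, e_j>|^2 = 9/26; ||v||^2 = 5; deficit = 121/26

Write each e_j = u_j / sqrt(<u_j, u_j>) where u_j is the displayed integer vector. Then <v, e_j> = <v, u_j> / sqrt(<u_j, u_j>), so |<v, e_j>|^2 = <v, u_j>^2 / <u_j, u_j>.
Coefficients: <v, e_1> = 2/sqrt(12), <v, e_2> = -1/sqrt(78).
Square and sum: Σ |<v, e_j>|^2 = 9/26.
Compute ||v||^2 = v·v = 5.
Deficit = 5 − 9/26 = 121/26 ≥ 0, confirming Bessel's inequality. (The deficit equals ||v − Σ <v,e_j> e_j||^2, the squared distance from v to span{e_j}.)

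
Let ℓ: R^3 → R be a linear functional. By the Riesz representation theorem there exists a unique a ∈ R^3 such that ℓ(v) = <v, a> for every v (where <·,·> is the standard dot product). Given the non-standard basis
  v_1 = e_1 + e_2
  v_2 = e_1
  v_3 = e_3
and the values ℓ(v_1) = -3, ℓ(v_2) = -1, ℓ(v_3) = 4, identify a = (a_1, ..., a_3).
a = (-1, -2, 4)

Write a = (a_1, ..., a_3) in the standard basis. For each basis vector v_i, ℓ(v_i) = <v_i, a> is a linear equation in the a_j's. Collect the n equations into a matrix system V a = ℓ, where row i of V is v_i (expressed in the standard basis). Since V is invertible (lower-triangular with 1s on the diagonal, up to permutation), solve by back-substitution:
  V =
[[1, 1, 0],
 [1, 0, 0],
 [0, 0, 1]]
  V a = (-3, -1, 4)
Solving gives a = (-1, -2, 4).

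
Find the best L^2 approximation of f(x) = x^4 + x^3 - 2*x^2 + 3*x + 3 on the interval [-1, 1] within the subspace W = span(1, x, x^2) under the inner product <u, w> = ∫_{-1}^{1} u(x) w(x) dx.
g(x) = -8*x^2/7 + 18*x/5 + 102/35

The best approximation g ∈ W is the orthogonal projection of f onto W. Writing g = a_0 + a_1 x + a_2 x^2, the coefficients solve the normal equations G · a = b where
  G_{ij} = <φ_i, φ_j> and b_i = <f, φ_i>, with φ_0 = 1, φ_1 = x, φ_2 = x^2.
G =
  [2, 0, 2/3]
  [0, 2/3, 0]
  [2/3, 0, 2/5],
b = (76/15, 12/5, 52/35).
Solving gives a_0 = 102/35, a_1 = 18/5, a_2 = -8/7, so
  g(x) = -8*x^2/7 + 18*x/5 + 102/35.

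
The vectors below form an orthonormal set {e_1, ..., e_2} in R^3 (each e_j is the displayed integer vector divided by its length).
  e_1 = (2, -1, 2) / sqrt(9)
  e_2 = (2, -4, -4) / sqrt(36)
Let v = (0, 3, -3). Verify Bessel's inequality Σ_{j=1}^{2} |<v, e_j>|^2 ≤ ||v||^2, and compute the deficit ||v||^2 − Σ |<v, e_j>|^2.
Σ |<v, e_j>|^2 = 9; ||v||^2 = 18; deficit = 9

Write each e_j = u_j / sqrt(<u_j, u_j>) where u_j is the displayed integer vector. Then <v, e_j> = <v, u_j> / sqrt(<u_j, u_j>), so |<v, e_j>|^2 = <v, u_j>^2 / <u_j, u_j>.
Coefficients: <v, e_1> = -9/sqrt(9), <v, e_2> = 0/sqrt(36).
Square and sum: Σ |<v, e_j>|^2 = 9.
Compute ||v||^2 = v·v = 18.
Deficit = 18 − 9 = 9 ≥ 0, confirming Bessel's inequality. (The deficit equals ||v − Σ <v,e_j> e_j||^2, the squared distance from v to span{e_j}.)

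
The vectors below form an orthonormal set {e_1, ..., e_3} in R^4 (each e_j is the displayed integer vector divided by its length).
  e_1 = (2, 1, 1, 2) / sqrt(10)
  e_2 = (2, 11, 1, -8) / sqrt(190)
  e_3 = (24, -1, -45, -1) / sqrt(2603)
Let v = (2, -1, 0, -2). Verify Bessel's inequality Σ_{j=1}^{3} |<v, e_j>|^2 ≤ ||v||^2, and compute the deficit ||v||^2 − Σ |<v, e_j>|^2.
Σ |<v, e_j>|^2 = 209/137; ||v||^2 = 9; deficit = 1024/137

Write each e_j = u_j / sqrt(<u_j, u_j>) where u_j is the displayed integer vector. Then <v, e_j> = <v, u_j> / sqrt(<u_j, u_j>), so |<v, e_j>|^2 = <v, u_j>^2 / <u_j, u_j>.
Coefficients: <v, e_1> = -1/sqrt(10), <v, e_2> = 9/sqrt(190), <v, e_3> = 51/sqrt(2603).
Square and sum: Σ |<v, e_j>|^2 = 209/137.
Compute ||v||^2 = v·v = 9.
Deficit = 9 − 209/137 = 1024/137 ≥ 0, confirming Bessel's inequality. (The deficit equals ||v − Σ <v,e_j> e_j||^2, the squared distance from v to span{e_j}.)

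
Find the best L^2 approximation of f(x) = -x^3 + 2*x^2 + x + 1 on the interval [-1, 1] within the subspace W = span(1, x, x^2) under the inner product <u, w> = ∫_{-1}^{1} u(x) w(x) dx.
g(x) = 2*x^2 + 2*x/5 + 1

The best approximation g ∈ W is the orthogonal projection of f onto W. Writing g = a_0 + a_1 x + a_2 x^2, the coefficients solve the normal equations G · a = b where
  G_{ij} = <φ_i, φ_j> and b_i = <f, φ_i>, with φ_0 = 1, φ_1 = x, φ_2 = x^2.
G =
  [2, 0, 2/3]
  [0, 2/3, 0]
  [2/3, 0, 2/5],
b = (10/3, 4/15, 22/15).
Solving gives a_0 = 1, a_1 = 2/5, a_2 = 2, so
  g(x) = 2*x^2 + 2*x/5 + 1.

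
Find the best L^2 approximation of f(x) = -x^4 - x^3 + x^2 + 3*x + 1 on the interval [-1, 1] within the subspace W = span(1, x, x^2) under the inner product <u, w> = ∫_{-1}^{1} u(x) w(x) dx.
g(x) = x^2/7 + 12*x/5 + 38/35

The best approximation g ∈ W is the orthogonal projection of f onto W. Writing g = a_0 + a_1 x + a_2 x^2, the coefficients solve the normal equations G · a = b where
  G_{ij} = <φ_i, φ_j> and b_i = <f, φ_i>, with φ_0 = 1, φ_1 = x, φ_2 = x^2.
G =
  [2, 0, 2/3]
  [0, 2/3, 0]
  [2/3, 0, 2/5],
b = (34/15, 8/5, 82/105).
Solving gives a_0 = 38/35, a_1 = 12/5, a_2 = 1/7, so
  g(x) = x^2/7 + 12*x/5 + 38/35.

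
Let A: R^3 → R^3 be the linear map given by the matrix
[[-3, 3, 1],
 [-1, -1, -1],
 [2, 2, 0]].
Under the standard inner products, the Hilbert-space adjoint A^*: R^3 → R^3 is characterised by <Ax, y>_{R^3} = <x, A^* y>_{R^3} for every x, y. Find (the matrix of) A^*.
A^* = A^T =
[[-3, -1, 2],
 [3, -1, 2],
 [1, -1, 0]]

For real matrices with standard dot products, the defining identity <Ax, y> = <x, A^* y> gives (Ax)^T y = x^T (A^*) y, i.e. x^T A^T y = x^T (A^*) y. Since this holds for all x, y, we must have A^* = A^T. Therefore
A^* =
[[-3, -1, 2],
 [3, -1, 2],
 [1, -1, 0]].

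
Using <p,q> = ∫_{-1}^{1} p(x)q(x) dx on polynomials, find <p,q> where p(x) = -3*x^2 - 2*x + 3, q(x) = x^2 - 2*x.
<p,q> = 52/15

Expand the product: p(x)·q(x) = -3*x^4 + 4*x^3 + 7*x^2 - 6*x.
∫_{-1}^{1} of each monomial x^k gives [2/(k+1) if k even, 0 if k odd]. Integrating term-by-term (or equivalently evaluating the antiderivative F(x) = -3*x^5/5 + x^4 + 7*x^3/3 - 3*x^2 at the endpoints):
  F(1) − F(−1) = -4/15 − (-56/15) = 52/15.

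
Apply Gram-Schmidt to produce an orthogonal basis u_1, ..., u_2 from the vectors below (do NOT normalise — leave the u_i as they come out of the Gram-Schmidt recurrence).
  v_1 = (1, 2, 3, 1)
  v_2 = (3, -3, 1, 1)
Orthogonal basis:
  u_1 = (1, 2, 3, 1)
  u_2 = (44/15, -47/15, 4/5, 14/15)

Apply the Gram-Schmidt recurrence
  u_1 = v_1
  u_i = v_i − Σ_{j<i} ((v_i · u_j) / (u_j · u_j)) · u_j.

Step by step this gives:
  u_1 = (1, 2, 3, 1)
  u_2 = (44/15, -47/15, 4/5, 14/15)

Orthogonality check:
  u_2 · u_1 = 0 (should be 0)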